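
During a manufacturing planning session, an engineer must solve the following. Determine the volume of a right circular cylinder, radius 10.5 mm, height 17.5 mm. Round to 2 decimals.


Shape: cylinder
Radius r = 10.5 mm, Height h = 17.5 mm
Formula: V = pi * r^2 * h
r^2 = 110.25
V = pi * 110.25 * 17.5
V = 1929.375 * pi
V = 6061.31
6061.31 mm^3


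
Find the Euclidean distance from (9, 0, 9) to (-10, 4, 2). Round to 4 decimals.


3D distance between two points
P1 = (9, 0, 9), P2 = (-10, 4, 2)
Formula: d = sqrt((x2-x1)^2 + (y2-y1)^2 + (z2-z1)^2)
dx = -10 - 9 = -19
dy = 4 - 0 = 4
dz = 2 - 9 = -7
dx^2 + dy^2 + dz^2 = 361 + 16 + 49 = 426
d = sqrt(426)
d = 20.6398
20.6398 units


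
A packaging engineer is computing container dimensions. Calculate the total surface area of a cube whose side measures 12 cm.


Shape: cube
Side s = 12 cm
A cube has 6 square faces.
Formula: SA = 6 * s^2
s^2 = 144
SA = 6 * 144
SA = 864
864 cm^2


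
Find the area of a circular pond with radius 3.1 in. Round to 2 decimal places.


Shape: circle
Radius r = 3.1 in
Formula: A = pi * r^2
r^2 = 3.1^2 = 9.61
A = pi * 9.61
A = 30.19
30.19 in^2


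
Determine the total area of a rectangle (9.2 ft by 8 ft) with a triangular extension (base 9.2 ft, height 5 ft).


Composite shape: rectangle + triangle
Rectangle area = 9.2 * 8 = 73.6
Triangle area = 0.5 * 9.2 * 5 = 23
Total = 73.6 + 23
Total = 96.6
96.6 ft^2


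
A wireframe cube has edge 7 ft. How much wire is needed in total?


Shape: cube
Side s = 7 ft
A cube has 12 edges, all equal.
Formula: total edge length = 12 * s
Total = 12 * 7
Total = 84
84 ft


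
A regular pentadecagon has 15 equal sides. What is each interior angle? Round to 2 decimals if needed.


Shape: regular pentadecagon (15 sides)
Formula: interior angle = (n - 2) * 180 / n
(n - 2) = 13
(n - 2) * 180 = 2340
angle = 2340 / 15
angle = 156
156 degrees


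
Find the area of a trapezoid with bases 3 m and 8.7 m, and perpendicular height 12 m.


Shape: trapezoid
Parallel sides a = 3 m, b = 8.7 m; Height h = 12 m
Formula: A = (a + b) * h / 2
a + b = 3 + 8.7 = 11.7
A = 11.7 * 12 / 2
A = 140.4 / 2
A = 70.2
70.2 m^2


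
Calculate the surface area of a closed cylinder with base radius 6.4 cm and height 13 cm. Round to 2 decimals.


Shape: closed cylinder
Radius r = 6.4 cm, Height h = 13 cm
Formula: SA = 2*pi*r^2 + 2*pi*r*h = 2*pi*r*(r + h)
r + h = 19.4
2 * r * (r + h) = 2 * 6.4 * 19.4 = 248.32
SA = 248.32 * pi
SA = 780.12
780.12 cm^2


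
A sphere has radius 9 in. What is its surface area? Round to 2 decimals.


Shape: sphere
Radius r = 9 in
Formula: SA = 4 * pi * r^2
r^2 = 81
SA = 4 * pi * 81
SA = 324 * pi
SA = 1017.88
1017.88 in^2


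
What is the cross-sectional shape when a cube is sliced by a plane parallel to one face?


Solid: cube
Cutting plane: parallel to one face
Visualize the intersection of the plane with the solid's surface.
The boundary of the cut region is a square.
square


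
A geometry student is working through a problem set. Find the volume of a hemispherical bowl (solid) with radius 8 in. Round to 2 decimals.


Shape: hemisphere (half of a sphere)
Radius r = 8 in
Formula: V = (1/2) * (4/3) * pi * r^3 = (2/3) * pi * r^3
r^3 = 512
(2/3) * 512 = 341.333333
V = 341.333333 * pi
V = 1072.33
1072.33 in^3


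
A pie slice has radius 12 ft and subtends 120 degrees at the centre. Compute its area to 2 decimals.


Shape: circular sector
Radius r = 12 ft, Angle = 120 degrees
Formula: A = (angle/360) * pi * r^2
r^2 = 144
Fraction of circle = 120/360
A = (120/360) * pi * 144
A = 48 * pi
A = 150.8
150.8 ft^2


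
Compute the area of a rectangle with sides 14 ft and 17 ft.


Shape: rectangle
Length l = 14 ft, Width w = 17 ft
Formula: A = l * w
A = 14 * 17
A = 238
238 ft^2


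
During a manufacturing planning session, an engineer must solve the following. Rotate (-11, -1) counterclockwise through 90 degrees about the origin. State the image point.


Transformation: rotation about the origin
Original point: (-11, -1)
Rule for 90 deg counterclockwise: (x, y) -> (-y, x)
Apply: (-11, -1) -> (1, -11)
(1, -11)


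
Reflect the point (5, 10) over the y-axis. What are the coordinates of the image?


Transformation: reflection
Original point: (5, 10)
Rule for reflection over the y-axis: (x, y) -> (-x, y)
Apply: (5, 10) -> (-5, 10)
(-5, 10)


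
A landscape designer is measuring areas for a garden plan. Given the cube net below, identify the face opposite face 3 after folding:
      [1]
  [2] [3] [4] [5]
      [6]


Net: cross layout. Take square 3 as the base (bottom).
Fold the four squares in the horizontal row up around 3: 2 -> left, 4 -> right, 5 wraps to the top.
Fold 1 and 6 up from 3: 1 -> back, 6 -> front.
Opposite pairs are therefore: (1, 6), (2, 4), (3, 5).
Face 3 is opposite face 5.
face 5


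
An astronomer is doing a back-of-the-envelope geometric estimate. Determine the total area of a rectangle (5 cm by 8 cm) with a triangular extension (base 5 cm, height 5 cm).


Composite shape: rectangle + triangle
Rectangle area = 5 * 8 = 40
Triangle area = 0.5 * 5 * 5 = 12.5
Total = 40 + 12.5
Total = 52.5
52.5 cm^2


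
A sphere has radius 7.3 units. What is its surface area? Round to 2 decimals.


Shape: sphere
Radius r = 7.3 units
Formula: SA = 4 * pi * r^2
r^2 = 53.29
SA = 4 * pi * 53.29
SA = 213.16 * pi
SA = 669.66
669.66 units^2


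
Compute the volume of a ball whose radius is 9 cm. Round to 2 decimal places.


Shape: sphere
Radius r = 9 cm
Formula: V = (4/3) * pi * r^3
r^3 = 729
(4/3) * 729 = 972
V = 972 * pi
V = 3053.63
3053.63 cm^3


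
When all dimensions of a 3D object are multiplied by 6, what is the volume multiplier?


Linear scale factor k = 6
Rule: under a linear scaling by k, volumes scale by k^3.
k^3 = 6 * 6 * 6
k^3 = 36 * 6
k^3 = 216
Volume scales by a factor of 216.
216 (dimensionless)


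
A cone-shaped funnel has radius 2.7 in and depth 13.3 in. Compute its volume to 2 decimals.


Shape: cone
Radius r = 2.7 in, Height h = 13.3 in
Formula: V = (1/3) * pi * r^2 * h
r^2 = 7.29
pi * r^2 * h = pi * 7.29 * 13.3 = 96.957 * pi
V = 96.957 * pi / 3
V = 101.53
101.53 in^3


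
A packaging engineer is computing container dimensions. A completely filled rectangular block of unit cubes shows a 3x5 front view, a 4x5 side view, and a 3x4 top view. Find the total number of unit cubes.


Orthographic views of a solid rectangular block:
Front view 3 x 5 -> length = 3, height = 5
Side view 4 x 5 -> width = 4, height = 5 (consistent)
Top view 3 x 4 -> confirms length = 3, width = 4
The block is 3 x 4 x 5.
Total unit cubes = 3 * 4 * 5 = 60
60 unit cubes


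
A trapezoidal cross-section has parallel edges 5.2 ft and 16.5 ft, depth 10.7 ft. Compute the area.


Shape: trapezoid
Parallel sides a = 5.2 ft, b = 16.5 ft; Height h = 10.7 ft
Formula: A = (a + b) * h / 2
a + b = 5.2 + 16.5 = 21.7
A = 21.7 * 10.7 / 2
A = 232.19 / 2
A = 116.095
116.095 ft^2


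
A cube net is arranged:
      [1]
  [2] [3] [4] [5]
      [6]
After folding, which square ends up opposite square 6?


Net: cross layout. Take square 3 as the base (bottom).
Fold the four squares in the horizontal row up around 3: 2 -> left, 4 -> right, 5 wraps to the top.
Fold 1 and 6 up from 3: 1 -> back, 6 -> front.
Opposite pairs are therefore: (1, 6), (2, 4), (3, 5).
Face 6 is opposite face 1.
face 1


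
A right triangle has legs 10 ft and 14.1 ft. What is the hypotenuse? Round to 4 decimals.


Shape: right triangle
Legs a = 10 ft, b = 14.1 ft
Formula: c = sqrt(a^2 + b^2)
a^2 = 100, b^2 = 198.81
a^2 + b^2 = 298.81
c = sqrt(298.81)
c = 17.2861
17.2861 ft


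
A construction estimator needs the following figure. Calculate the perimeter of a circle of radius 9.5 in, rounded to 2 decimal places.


Shape: circle
Radius r = 9.5 in
Formula: C = 2 * pi * r
C = 2 * pi * 9.5
C = 19 * pi
C = 59.69
59.69 in


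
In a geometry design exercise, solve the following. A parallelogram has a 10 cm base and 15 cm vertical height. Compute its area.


Shape: parallelogram
Base b = 10 cm, Height h = 15 cm
Formula: A = b * h
A = 10 * 15
A = 150
150 cm^2


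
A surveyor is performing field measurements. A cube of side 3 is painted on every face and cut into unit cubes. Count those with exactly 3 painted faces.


Large cube: 3 x 3 x 3, cut into unit cubes.
Cubes with 3 painted faces are at the corners. A cube always has 8 corners.
Count = 8
8 unit cubes


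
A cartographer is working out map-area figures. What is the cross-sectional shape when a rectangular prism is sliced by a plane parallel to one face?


Solid: rectangular prism
Cutting plane: parallel to one face
Visualize the intersection of the plane with the solid's surface.
The boundary of the cut region is a rectangle.
rectangle


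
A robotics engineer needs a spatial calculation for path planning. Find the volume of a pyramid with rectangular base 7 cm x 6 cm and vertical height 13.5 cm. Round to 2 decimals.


Shape: rectangular pyramid
Base: 7 cm x 6 cm, Height h = 13.5 cm
Formula: V = (1/3) * base_area * h
base_area = 7 * 6 = 42
base_area * h = 42 * 13.5 = 567
V = 567 / 3
V = 189
189 cm^3


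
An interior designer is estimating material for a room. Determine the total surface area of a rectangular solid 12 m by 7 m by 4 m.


Shape: rectangular prism
l = 12 m, w = 7 m, h = 4 m
Formula: SA = 2(lw + lh + wh)
lw = 84, lh = 48, wh = 28
lw + lh + wh = 160
SA = 2 * 160
SA = 320
320 m^2


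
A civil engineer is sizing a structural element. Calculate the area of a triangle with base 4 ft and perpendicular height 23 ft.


Shape: triangle
Base b = 4 ft, Height h = 23 ft
Formula: A = (1/2) * b * h
A = 0.5 * 4 * 23
A = 0.5 * 92
A = 46
46 ft^2


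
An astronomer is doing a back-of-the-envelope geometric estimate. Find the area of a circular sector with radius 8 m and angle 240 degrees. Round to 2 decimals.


Shape: circular sector
Radius r = 8 m, Angle = 240 degrees
Formula: A = (angle/360) * pi * r^2
r^2 = 64
Fraction of circle = 240/360
A = (240/360) * pi * 64
A = 42.666667 * pi
A = 134.04
134.04 m^2


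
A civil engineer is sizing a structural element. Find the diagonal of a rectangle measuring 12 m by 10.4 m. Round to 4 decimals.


Shape: rectangle (diagonal via Pythagoras)
Sides: 12 m and 10.4 m
Formula: d = sqrt(l^2 + w^2)
l^2 = 144, w^2 = 108.16
l^2 + w^2 = 252.16
d = sqrt(252.16)
d = 15.8795
15.8795 m


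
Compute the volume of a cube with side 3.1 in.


Shape: cube
Side s = 3.1 in
Formula: V = s^3
V = 3.1 * 3.1 * 3.1
V = 9.61 * 3.1
V = 29.791
29.791 in^3


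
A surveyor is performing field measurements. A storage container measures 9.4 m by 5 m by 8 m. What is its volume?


Shape: rectangular prism
l = 9.4 m, w = 5 m, h = 8 m
Formula: V = l * w * h
V = 9.4 * 5 * 8
V = 47 * 8
V = 376
376 m^3


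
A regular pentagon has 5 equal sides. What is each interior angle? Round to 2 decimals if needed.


Shape: regular pentagon (5 sides)
Formula: interior angle = (n - 2) * 180 / n
(n - 2) = 3
(n - 2) * 180 = 540
angle = 540 / 5
angle = 108
108 degrees


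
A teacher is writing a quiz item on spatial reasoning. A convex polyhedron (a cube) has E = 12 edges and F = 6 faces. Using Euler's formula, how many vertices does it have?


Polyhedron: cube
Euler's formula for convex polyhedra: V - E + F = 2
Given: E = 12 edges and F = 6 faces
Solve for V:
V = 2 + E - F = 2 + 12 - 6 = 8
8 vertices


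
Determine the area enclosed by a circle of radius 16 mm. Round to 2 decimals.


Shape: circle
Radius r = 16 mm
Formula: A = pi * r^2
r^2 = 16^2 = 256
A = pi * 256
A = 804.25
804.25 mm^2


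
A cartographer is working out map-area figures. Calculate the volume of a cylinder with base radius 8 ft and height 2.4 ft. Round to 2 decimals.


Shape: cylinder
Radius r = 8 ft, Height h = 2.4 ft
Formula: V = pi * r^2 * h
r^2 = 64
V = pi * 64 * 2.4
V = 153.6 * pi
V = 482.55
482.55 ft^3


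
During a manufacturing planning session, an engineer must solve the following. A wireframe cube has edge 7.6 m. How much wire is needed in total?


Shape: cube
Side s = 7.6 m
A cube has 12 edges, all equal.
Formula: total edge length = 12 * s
Total = 12 * 7.6
Total = 91.2
91.2 m


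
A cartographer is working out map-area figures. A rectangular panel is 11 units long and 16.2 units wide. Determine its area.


Shape: rectangle
Length l = 11 units, Width w = 16.2 units
Formula: A = l * w
A = 11 * 16.2
A = 178.2
178.2 units^2


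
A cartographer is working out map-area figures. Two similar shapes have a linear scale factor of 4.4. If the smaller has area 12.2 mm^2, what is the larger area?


Linear scale factor k = 4.4
Original area = 12.2 mm^2
Rule: under a linear scaling by k, areas scale by k^2.
k^2 = 4.4^2 = 19.36
New area = 12.2 * 19.36
New area = 236.192
236.192 mm^2


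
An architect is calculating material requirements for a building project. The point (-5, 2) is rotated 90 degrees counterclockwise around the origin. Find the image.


Transformation: rotation about the origin
Original point: (-5, 2)
Rule for 90 deg counterclockwise: (x, y) -> (-y, x)
Apply: (-5, 2) -> (-2, -5)
(-2, -5)


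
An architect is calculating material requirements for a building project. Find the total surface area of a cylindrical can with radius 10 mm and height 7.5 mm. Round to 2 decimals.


Shape: closed cylinder
Radius r = 10 mm, Height h = 7.5 mm
Formula: SA = 2*pi*r^2 + 2*pi*r*h = 2*pi*r*(r + h)
r + h = 17.5
2 * r * (r + h) = 2 * 10 * 17.5 = 350
SA = 350 * pi
SA = 1099.56
1099.56 mm^2


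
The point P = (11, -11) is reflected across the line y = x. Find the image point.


Transformation: reflection
Original point: (11, -11)
Rule for reflection over y = x: (x, y) -> (y, x)
Apply: (11, -11) -> (-11, 11)
(-11, 11)


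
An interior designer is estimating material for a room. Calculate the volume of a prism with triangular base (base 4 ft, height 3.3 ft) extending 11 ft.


Shape: triangular prism
Triangle base = 4 ft, triangle height = 3.3 ft, prism length L = 11 ft
Formula: V = (1/2 * b * h_tri) * L
Cross-section area = 0.5 * 4 * 3.3 = 6.6
V = 6.6 * 11
V = 72.6
72.6 ft^3


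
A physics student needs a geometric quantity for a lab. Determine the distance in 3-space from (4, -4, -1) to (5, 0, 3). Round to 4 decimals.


3D distance between two points
P1 = (4, -4, -1), P2 = (5, 0, 3)
Formula: d = sqrt((x2-x1)^2 + (y2-y1)^2 + (z2-z1)^2)
dx = 5 - 4 = 1
dy = 0 - -4 = 4
dz = 3 - -1 = 4
dx^2 + dy^2 + dz^2 = 1 + 16 + 16 = 33
d = sqrt(33)
d = 5.7446
5.7446 units


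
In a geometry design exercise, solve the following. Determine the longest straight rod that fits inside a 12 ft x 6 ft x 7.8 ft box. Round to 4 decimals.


Shape: rectangular box (space diagonal)
l = 12 ft, w = 6 ft, h = 7.8 ft
Visualize: the diagonal of the base, then a right triangle with that diagonal and the height.
Formula: d = sqrt(l^2 + w^2 + h^2)
l^2 + w^2 + h^2 = 144 + 36 + 60.84 = 240.84
d = sqrt(240.84)
d = 15.519
15.519 ft


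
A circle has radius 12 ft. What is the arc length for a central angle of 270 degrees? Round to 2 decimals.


Shape: circular arc
Radius r = 12 ft, Angle = 270 degrees
Formula: L = (angle/360) * 2 * pi * r
2 * pi * r = 24 * pi
L = (270/360) * 24 * pi
L = 18 * pi
L = 56.55
56.55 ft


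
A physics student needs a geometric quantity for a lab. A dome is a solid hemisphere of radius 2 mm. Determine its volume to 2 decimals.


Shape: hemisphere (half of a sphere)
Radius r = 2 mm
Formula: V = (1/2) * (4/3) * pi * r^3 = (2/3) * pi * r^3
r^3 = 8
(2/3) * 8 = 5.333333
V = 5.333333 * pi
V = 16.76
16.76 mm^3


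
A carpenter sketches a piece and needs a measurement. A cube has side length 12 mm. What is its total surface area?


Shape: cube
Side s = 12 mm
A cube has 6 square faces.
Formula: SA = 6 * s^2
s^2 = 144
SA = 6 * 144
SA = 864
864 mm^2


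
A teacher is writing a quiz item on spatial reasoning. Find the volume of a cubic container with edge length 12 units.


Shape: cube
Side s = 12 units
Formula: V = s^3
V = 12 * 12 * 12
V = 144 * 12
V = 1728
1728 units^3


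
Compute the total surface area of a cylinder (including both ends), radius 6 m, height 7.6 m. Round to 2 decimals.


Shape: closed cylinder
Radius r = 6 m, Height h = 7.6 m
Formula: SA = 2*pi*r^2 + 2*pi*r*h = 2*pi*r*(r + h)
r + h = 13.6
2 * r * (r + h) = 2 * 6 * 13.6 = 163.2
SA = 163.2 * pi
SA = 512.71
512.71 m^2


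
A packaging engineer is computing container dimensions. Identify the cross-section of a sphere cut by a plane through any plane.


Solid: sphere
Cutting plane: through any plane
Visualize the intersection of the plane with the solid's surface.
The boundary of the cut region is a circle.
circle


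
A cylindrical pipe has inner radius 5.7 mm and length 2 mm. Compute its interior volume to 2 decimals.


Shape: cylinder
Radius r = 5.7 mm, Height h = 2 mm
Formula: V = pi * r^2 * h
r^2 = 32.49
V = pi * 32.49 * 2
V = 64.98 * pi
V = 204.14
204.14 mm^3


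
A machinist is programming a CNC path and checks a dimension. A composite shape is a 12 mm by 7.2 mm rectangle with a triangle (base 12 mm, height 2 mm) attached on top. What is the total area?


Composite shape: rectangle + triangle
Rectangle area = 12 * 7.2 = 86.4
Triangle area = 0.5 * 12 * 2 = 12
Total = 86.4 + 12
Total = 98.4
98.4 mm^2


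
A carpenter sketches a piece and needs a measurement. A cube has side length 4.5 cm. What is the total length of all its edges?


Shape: cube
Side s = 4.5 cm
A cube has 12 edges, all equal.
Formula: total edge length = 12 * s
Total = 12 * 4.5
Total = 54
54 cm


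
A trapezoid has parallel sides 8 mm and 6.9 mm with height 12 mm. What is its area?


Shape: trapezoid
Parallel sides a = 8 mm, b = 6.9 mm; Height h = 12 mm
Formula: A = (a + b) * h / 2
a + b = 8 + 6.9 = 14.9
A = 14.9 * 12 / 2
A = 178.8 / 2
A = 89.4
89.4 mm^2


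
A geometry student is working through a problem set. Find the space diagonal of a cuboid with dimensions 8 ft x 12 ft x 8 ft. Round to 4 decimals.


Shape: rectangular box (space diagonal)
l = 8 ft, w = 12 ft, h = 8 ft
Visualize: the diagonal of the base, then a right triangle with that diagonal and the height.
Formula: d = sqrt(l^2 + w^2 + h^2)
l^2 + w^2 + h^2 = 64 + 144 + 64 = 272
d = sqrt(272)
d = 16.4924
16.4924 ft


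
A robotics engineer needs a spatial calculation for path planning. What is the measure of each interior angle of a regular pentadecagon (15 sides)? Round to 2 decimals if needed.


Shape: regular pentadecagon (15 sides)
Formula: interior angle = (n - 2) * 180 / n
(n - 2) = 13
(n - 2) * 180 = 2340
angle = 2340 / 15
angle = 156
156 degrees


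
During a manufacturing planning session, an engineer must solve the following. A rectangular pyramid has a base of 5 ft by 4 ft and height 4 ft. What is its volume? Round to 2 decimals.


Shape: rectangular pyramid
Base: 5 ft x 4 ft, Height h = 4 ft
Formula: V = (1/3) * base_area * h
base_area = 5 * 4 = 20
base_area * h = 20 * 4 = 80
V = 80 / 3
V = 26.67
26.67 ft^3


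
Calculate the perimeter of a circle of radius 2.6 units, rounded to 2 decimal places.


Shape: circle
Radius r = 2.6 units
Formula: C = 2 * pi * r
C = 2 * pi * 2.6
C = 5.2 * pi
C = 16.34
16.34 units


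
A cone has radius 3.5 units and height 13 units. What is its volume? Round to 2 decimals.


Shape: cone
Radius r = 3.5 units, Height h = 13 units
Formula: V = (1/3) * pi * r^2 * h
r^2 = 12.25
pi * r^2 * h = pi * 12.25 * 13 = 159.25 * pi
V = 159.25 * pi / 3
V = 166.77
166.77 units^3


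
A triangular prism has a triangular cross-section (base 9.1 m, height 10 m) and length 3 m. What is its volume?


Shape: triangular prism
Triangle base = 9.1 m, triangle height = 10 m, prism length L = 3 m
Formula: V = (1/2 * b * h_tri) * L
Cross-section area = 0.5 * 9.1 * 10 = 45.5
V = 45.5 * 3
V = 136.5
136.5 m^3


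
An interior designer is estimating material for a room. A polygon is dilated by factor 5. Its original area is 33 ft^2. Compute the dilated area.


Linear scale factor k = 5
Original area = 33 ft^2
Rule: under a linear scaling by k, areas scale by k^2.
k^2 = 5^2 = 25
New area = 33 * 25
New area = 825
825 ft^2


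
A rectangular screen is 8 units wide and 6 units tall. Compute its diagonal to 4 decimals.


Shape: rectangle (diagonal via Pythagoras)
Sides: 8 units and 6 units
Formula: d = sqrt(l^2 + w^2)
l^2 = 64, w^2 = 36
l^2 + w^2 = 100
d = sqrt(100)
d = 10.0
10 units


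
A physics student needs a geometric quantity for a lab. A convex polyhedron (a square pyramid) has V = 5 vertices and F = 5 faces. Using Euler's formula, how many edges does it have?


Polyhedron: square pyramid
Euler's formula for convex polyhedra: V - E + F = 2
Given: V = 5 vertices and F = 5 faces
Solve for E:
E = V + F - 2 = 5 + 5 - 2 = 8
8 edges


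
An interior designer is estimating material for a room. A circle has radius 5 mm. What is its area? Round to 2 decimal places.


Shape: circle
Radius r = 5 mm
Formula: A = pi * r^2
r^2 = 5^2 = 25
A = pi * 25
A = 78.54
78.54 mm^2


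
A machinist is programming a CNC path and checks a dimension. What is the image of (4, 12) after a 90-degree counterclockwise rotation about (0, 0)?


Transformation: rotation about the origin
Original point: (4, 12)
Rule for 90 deg counterclockwise: (x, y) -> (-y, x)
Apply: (4, 12) -> (-12, 4)
(-12, 4)


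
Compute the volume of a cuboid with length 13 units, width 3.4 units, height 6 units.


Shape: rectangular prism
l = 13 units, w = 3.4 units, h = 6 units
Formula: V = l * w * h
V = 13 * 3.4 * 6
V = 44.2 * 6
V = 265.2
265.2 units^3


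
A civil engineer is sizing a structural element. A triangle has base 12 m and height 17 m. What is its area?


Shape: triangle
Base b = 12 m, Height h = 17 m
Formula: A = (1/2) * b * h
A = 0.5 * 12 * 17
A = 0.5 * 204
A = 102
102 m^2


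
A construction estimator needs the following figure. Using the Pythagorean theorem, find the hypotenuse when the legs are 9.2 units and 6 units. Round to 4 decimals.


Shape: right triangle
Legs a = 9.2 units, b = 6 units
Formula: c = sqrt(a^2 + b^2)
a^2 = 84.64, b^2 = 36
a^2 + b^2 = 120.64
c = sqrt(120.64)
c = 10.9836
10.9836 units


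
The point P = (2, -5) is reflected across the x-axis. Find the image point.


Transformation: reflection
Original point: (2, -5)
Rule for reflection over the x-axis: (x, y) -> (x, -y)
Apply: (2, -5) -> (2, 5)
(2, 5)


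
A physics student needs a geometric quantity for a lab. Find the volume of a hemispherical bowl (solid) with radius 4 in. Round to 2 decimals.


Shape: hemisphere (half of a sphere)
Radius r = 4 in
Formula: V = (1/2) * (4/3) * pi * r^3 = (2/3) * pi * r^3
r^3 = 64
(2/3) * 64 = 42.666667
V = 42.666667 * pi
V = 134.04
134.04 in^3


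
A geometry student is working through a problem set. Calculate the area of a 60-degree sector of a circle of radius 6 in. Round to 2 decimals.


Shape: circular sector
Radius r = 6 in, Angle = 60 degrees
Formula: A = (angle/360) * pi * r^2
r^2 = 36
Fraction of circle = 60/360
A = (60/360) * pi * 36
A = 6 * pi
A = 18.85
18.85 in^2


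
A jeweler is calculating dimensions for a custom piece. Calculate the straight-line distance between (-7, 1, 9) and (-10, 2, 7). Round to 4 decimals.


3D distance between two points
P1 = (-7, 1, 9), P2 = (-10, 2, 7)
Formula: d = sqrt((x2-x1)^2 + (y2-y1)^2 + (z2-z1)^2)
dx = -10 - -7 = -3
dy = 2 - 1 = 1
dz = 7 - 9 = -2
dx^2 + dy^2 + dz^2 = 9 + 1 + 4 = 14
d = sqrt(14)
d = 3.7417
3.7417 units


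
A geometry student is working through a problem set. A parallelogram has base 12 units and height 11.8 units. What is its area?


Shape: parallelogram
Base b = 12 units, Height h = 11.8 units
Formula: A = b * h
A = 12 * 11.8
A = 141.6
141.6 units^2


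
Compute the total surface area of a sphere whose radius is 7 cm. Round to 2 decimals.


Shape: sphere
Radius r = 7 cm
Formula: SA = 4 * pi * r^2
r^2 = 49
SA = 4 * pi * 49
SA = 196 * pi
SA = 615.75
615.75 cm^2


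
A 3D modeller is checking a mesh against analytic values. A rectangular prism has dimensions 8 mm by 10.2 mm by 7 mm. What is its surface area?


Shape: rectangular prism
l = 8 mm, w = 10.2 mm, h = 7 mm
Formula: SA = 2(lw + lh + wh)
lw = 81.6, lh = 56, wh = 71.4
lw + lh + wh = 209
SA = 2 * 209
SA = 418
418 mm^2


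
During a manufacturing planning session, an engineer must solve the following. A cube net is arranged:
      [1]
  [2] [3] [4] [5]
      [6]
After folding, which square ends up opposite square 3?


Net: cross layout. Take square 3 as the base (bottom).
Fold the four squares in the horizontal row up around 3: 2 -> left, 4 -> right, 5 wraps to the top.
Fold 1 and 6 up from 3: 1 -> back, 6 -> front.
Opposite pairs are therefore: (1, 6), (2, 4), (3, 5).
Face 3 is opposite face 5.
face 5


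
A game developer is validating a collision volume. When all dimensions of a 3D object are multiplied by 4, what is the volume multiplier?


Linear scale factor k = 4
Rule: under a linear scaling by k, volumes scale by k^3.
k^3 = 4 * 4 * 4
k^3 = 16 * 4
k^3 = 64
Volume scales by a factor of 64.
64 (dimensionless)


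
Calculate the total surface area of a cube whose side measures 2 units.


Shape: cube
Side s = 2 units
A cube has 6 square faces.
Formula: SA = 6 * s^2
s^2 = 4
SA = 6 * 4
SA = 24
24 units^2


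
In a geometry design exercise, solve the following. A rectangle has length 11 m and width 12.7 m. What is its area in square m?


Shape: rectangle
Length l = 11 m, Width w = 12.7 m
Formula: A = l * w
A = 11 * 12.7
A = 139.7
139.7 m^2


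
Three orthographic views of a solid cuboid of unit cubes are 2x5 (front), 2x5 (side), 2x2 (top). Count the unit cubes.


Orthographic views of a solid rectangular block:
Front view 2 x 5 -> length = 2, height = 5
Side view 2 x 5 -> width = 2, height = 5 (consistent)
Top view 2 x 2 -> confirms length = 2, width = 2
The block is 2 x 2 x 5.
Total unit cubes = 2 * 2 * 5 = 20
20 unit cubes


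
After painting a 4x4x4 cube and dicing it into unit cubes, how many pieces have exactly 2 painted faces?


Large cube: 4 x 4 x 4, cut into unit cubes.
n = 4, so n - 2 = 2
Cubes with 2 painted faces lie along the edges, excluding corners.
A cube has 12 edges; each contributes (n - 2) = 2 such cubes.
Count = 12 * 2 = 24
24 unit cubes


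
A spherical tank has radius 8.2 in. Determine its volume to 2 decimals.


Shape: sphere
Radius r = 8.2 in
Formula: V = (4/3) * pi * r^3
r^3 = 551.368
(4/3) * 551.368 = 735.157333
V = 735.157333 * pi
V = 2309.56
2309.56 in^3


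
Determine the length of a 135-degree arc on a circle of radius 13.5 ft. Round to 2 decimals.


Shape: circular arc
Radius r = 13.5 ft, Angle = 135 degrees
Formula: L = (angle/360) * 2 * pi * r
2 * pi * r = 27 * pi
L = (135/360) * 27 * pi
L = 10.125 * pi
L = 31.81
31.81 ft


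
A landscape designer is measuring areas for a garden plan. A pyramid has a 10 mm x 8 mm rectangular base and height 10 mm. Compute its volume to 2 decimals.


Shape: rectangular pyramid
Base: 10 mm x 8 mm, Height h = 10 mm
Formula: V = (1/3) * base_area * h
base_area = 10 * 8 = 80
base_area * h = 80 * 10 = 800
V = 800 / 3
V = 266.67
266.67 mm^3


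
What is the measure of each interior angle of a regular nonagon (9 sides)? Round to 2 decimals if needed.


Shape: regular nonagon (9 sides)
Formula: interior angle = (n - 2) * 180 / n
(n - 2) = 7
(n - 2) * 180 = 1260
angle = 1260 / 9
angle = 140
140 degrees


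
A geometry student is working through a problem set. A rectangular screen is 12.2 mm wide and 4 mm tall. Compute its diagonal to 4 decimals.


Shape: rectangle (diagonal via Pythagoras)
Sides: 12.2 mm and 4 mm
Formula: d = sqrt(l^2 + w^2)
l^2 = 148.84, w^2 = 16
l^2 + w^2 = 164.84
d = sqrt(164.84)
d = 12.839
12.839 mm


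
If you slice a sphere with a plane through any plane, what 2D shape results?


Solid: sphere
Cutting plane: through any plane
Visualize the intersection of the plane with the solid's surface.
The boundary of the cut region is a circle.
circle


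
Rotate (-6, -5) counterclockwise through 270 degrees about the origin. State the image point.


Transformation: rotation about the origin
Original point: (-6, -5)
Rule for 270 deg counterclockwise: (x, y) -> (y, -x)
Apply: (-6, -5) -> (-5, 6)
(-5, 6)


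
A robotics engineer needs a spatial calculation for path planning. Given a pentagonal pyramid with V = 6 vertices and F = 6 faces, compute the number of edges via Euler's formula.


Polyhedron: pentagonal pyramid
Euler's formula for convex polyhedra: V - E + F = 2
Given: V = 6 vertices and F = 6 faces
Solve for E:
E = V + F - 2 = 6 + 6 - 2 = 10
10 edges


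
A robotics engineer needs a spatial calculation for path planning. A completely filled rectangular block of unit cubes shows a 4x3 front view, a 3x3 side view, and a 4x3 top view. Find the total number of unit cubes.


Orthographic views of a solid rectangular block:
Front view 4 x 3 -> length = 4, height = 3
Side view 3 x 3 -> width = 3, height = 3 (consistent)
Top view 4 x 3 -> confirms length = 4, width = 3
The block is 4 x 3 x 3.
Total unit cubes = 4 * 3 * 3 = 36
36 unit cubes


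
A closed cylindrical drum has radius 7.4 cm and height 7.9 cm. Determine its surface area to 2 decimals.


Shape: closed cylinder
Radius r = 7.4 cm, Height h = 7.9 cm
Formula: SA = 2*pi*r^2 + 2*pi*r*h = 2*pi*r*(r + h)
r + h = 15.3
2 * r * (r + h) = 2 * 7.4 * 15.3 = 226.44
SA = 226.44 * pi
SA = 711.38
711.38 cm^2


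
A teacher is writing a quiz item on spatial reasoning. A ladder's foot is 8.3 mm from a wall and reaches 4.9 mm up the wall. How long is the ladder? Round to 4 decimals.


Shape: right triangle
Legs a = 8.3 mm, b = 4.9 mm
Formula: c = sqrt(a^2 + b^2)
a^2 = 68.89, b^2 = 24.01
a^2 + b^2 = 92.9
c = sqrt(92.9)
c = 9.6385
9.6385 mm


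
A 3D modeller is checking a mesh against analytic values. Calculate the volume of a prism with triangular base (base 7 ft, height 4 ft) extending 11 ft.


Shape: triangular prism
Triangle base = 7 ft, triangle height = 4 ft, prism length L = 11 ft
Formula: V = (1/2 * b * h_tri) * L
Cross-section area = 0.5 * 7 * 4 = 14
V = 14 * 11
V = 154
154 ft^3


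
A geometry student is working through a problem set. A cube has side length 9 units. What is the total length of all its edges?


Shape: cube
Side s = 9 units
A cube has 12 edges, all equal.
Formula: total edge length = 12 * s
Total = 12 * 9
Total = 108
108 units


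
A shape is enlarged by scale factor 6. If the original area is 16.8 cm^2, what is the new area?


Linear scale factor k = 6
Original area = 16.8 cm^2
Rule: under a linear scaling by k, areas scale by k^2.
k^2 = 6^2 = 36
New area = 16.8 * 36
New area = 604.8
604.8 cm^2


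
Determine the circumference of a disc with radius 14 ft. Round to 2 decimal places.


Shape: circle
Radius r = 14 ft
Formula: C = 2 * pi * r
C = 2 * pi * 14
C = 28 * pi
C = 87.96
87.96 ft


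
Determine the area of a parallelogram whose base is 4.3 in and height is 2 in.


Shape: parallelogram
Base b = 4.3 in, Height h = 2 in
Formula: A = b * h
A = 4.3 * 2
A = 8.6
8.6 in^2


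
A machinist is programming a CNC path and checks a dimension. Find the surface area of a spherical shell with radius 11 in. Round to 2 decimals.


Shape: sphere
Radius r = 11 in
Formula: SA = 4 * pi * r^2
r^2 = 121
SA = 4 * pi * 121
SA = 484 * pi
SA = 1520.53
1520.53 in^2


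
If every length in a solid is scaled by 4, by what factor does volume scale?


Linear scale factor k = 4
Rule: under a linear scaling by k, volumes scale by k^3.
k^3 = 4 * 4 * 4
k^3 = 16 * 4
k^3 = 64
Volume scales by a factor of 64.
64 (dimensionless)


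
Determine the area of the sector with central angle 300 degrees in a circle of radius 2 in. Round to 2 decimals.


Shape: circular sector
Radius r = 2 in, Angle = 300 degrees
Formula: A = (angle/360) * pi * r^2
r^2 = 4
Fraction of circle = 300/360
A = (300/360) * pi * 4
A = 3.333333 * pi
A = 10.47
10.47 in^2


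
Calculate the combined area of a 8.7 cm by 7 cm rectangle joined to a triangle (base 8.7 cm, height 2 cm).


Composite shape: rectangle + triangle
Rectangle area = 8.7 * 7 = 60.9
Triangle area = 0.5 * 8.7 * 2 = 8.7
Total = 60.9 + 8.7
Total = 69.6
69.6 cm^2


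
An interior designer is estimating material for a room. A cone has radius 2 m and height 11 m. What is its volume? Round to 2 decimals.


Shape: cone
Radius r = 2 m, Height h = 11 m
Formula: V = (1/3) * pi * r^2 * h
r^2 = 4
pi * r^2 * h = pi * 4 * 11 = 44 * pi
V = 44 * pi / 3
V = 46.08
46.08 m^3


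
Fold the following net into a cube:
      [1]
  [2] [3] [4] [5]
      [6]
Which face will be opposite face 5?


Net: cross layout. Take square 3 as the base (bottom).
Fold the four squares in the horizontal row up around 3: 2 -> left, 4 -> right, 5 wraps to the top.
Fold 1 and 6 up from 3: 1 -> back, 6 -> front.
Opposite pairs are therefore: (1, 6), (2, 4), (3, 5).
Face 5 is opposite face 3.
face 3


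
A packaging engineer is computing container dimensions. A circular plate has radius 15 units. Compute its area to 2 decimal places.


Shape: circle
Radius r = 15 units
Formula: A = pi * r^2
r^2 = 15^2 = 225
A = pi * 225
A = 706.86
706.86 units^2


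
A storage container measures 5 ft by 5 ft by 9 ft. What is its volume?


Shape: rectangular prism
l = 5 ft, w = 5 ft, h = 9 ft
Formula: V = l * w * h
V = 5 * 5 * 9
V = 25 * 9
V = 225
225 ft^3


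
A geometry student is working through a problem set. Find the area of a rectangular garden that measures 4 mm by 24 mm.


Shape: rectangle
Length l = 4 mm, Width w = 24 mm
Formula: A = l * w
A = 4 * 24
A = 96
96 mm^2


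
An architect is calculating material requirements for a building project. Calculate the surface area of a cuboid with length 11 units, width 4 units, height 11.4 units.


Shape: rectangular prism
l = 11 units, w = 4 units, h = 11.4 units
Formula: SA = 2(lw + lh + wh)
lw = 44, lh = 125.4, wh = 45.6
lw + lh + wh = 215
SA = 2 * 215
SA = 430
430 units^2


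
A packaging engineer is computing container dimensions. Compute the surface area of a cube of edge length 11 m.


Shape: cube
Side s = 11 m
A cube has 6 square faces.
Formula: SA = 6 * s^2
s^2 = 121
SA = 6 * 121
SA = 726
726 m^2


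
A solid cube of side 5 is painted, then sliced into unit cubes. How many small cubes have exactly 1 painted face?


Large cube: 5 x 5 x 5, cut into unit cubes.
n = 5, so n - 2 = 3
Cubes with 1 painted face lie in the interior of each face.
A cube has 6 faces; each contributes (n - 2)^2 = 9 such cubes.
Count = 6 * 9 = 54
54 unit cubes


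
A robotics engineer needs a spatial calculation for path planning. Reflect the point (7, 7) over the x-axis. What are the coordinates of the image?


Transformation: reflection
Original point: (7, 7)
Rule for reflection over the x-axis: (x, y) -> (x, -y)
Apply: (7, 7) -> (7, -7)
(7, -7)


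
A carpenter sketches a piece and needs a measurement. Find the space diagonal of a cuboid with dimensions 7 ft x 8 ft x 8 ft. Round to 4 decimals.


Shape: rectangular box (space diagonal)
l = 7 ft, w = 8 ft, h = 8 ft
Visualize: the diagonal of the base, then a right triangle with that diagonal and the height.
Formula: d = sqrt(l^2 + w^2 + h^2)
l^2 + w^2 + h^2 = 49 + 64 + 64 = 177
d = sqrt(177)
d = 13.3041
13.3041 ft


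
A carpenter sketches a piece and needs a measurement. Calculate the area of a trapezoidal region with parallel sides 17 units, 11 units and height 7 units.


Shape: trapezoid
Parallel sides a = 17 units, b = 11 units; Height h = 7 units
Formula: A = (a + b) * h / 2
a + b = 17 + 11 = 28
A = 28 * 7 / 2
A = 196 / 2
A = 98
98 units^2


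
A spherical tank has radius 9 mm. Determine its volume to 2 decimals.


Shape: sphere
Radius r = 9 mm
Formula: V = (4/3) * pi * r^3
r^3 = 729
(4/3) * 729 = 972
V = 972 * pi
V = 3053.63
3053.63 mm^3


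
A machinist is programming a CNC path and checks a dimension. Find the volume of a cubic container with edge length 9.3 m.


Shape: cube
Side s = 9.3 m
Formula: V = s^3
V = 9.3 * 9.3 * 9.3
V = 86.49 * 9.3
V = 804.357
804.357 m^3


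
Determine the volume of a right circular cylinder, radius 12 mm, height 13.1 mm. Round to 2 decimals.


Shape: cylinder
Radius r = 12 mm, Height h = 13.1 mm
Formula: V = pi * r^2 * h
r^2 = 144
V = pi * 144 * 13.1
V = 1886.4 * pi
V = 5926.3
5926.3 mm^3


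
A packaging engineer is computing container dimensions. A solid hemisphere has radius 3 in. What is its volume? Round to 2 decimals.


Shape: hemisphere (half of a sphere)
Radius r = 3 in
Formula: V = (1/2) * (4/3) * pi * r^3 = (2/3) * pi * r^3
r^3 = 27
(2/3) * 27 = 18
V = 18 * pi
V = 56.55
56.55 in^3


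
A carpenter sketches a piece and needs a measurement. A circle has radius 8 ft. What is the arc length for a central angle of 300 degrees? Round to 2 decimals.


Shape: circular arc
Radius r = 8 ft, Angle = 300 degrees
Formula: L = (angle/360) * 2 * pi * r
2 * pi * r = 16 * pi
L = (300/360) * 16 * pi
L = 13.333333 * pi
L = 41.89
41.89 ft


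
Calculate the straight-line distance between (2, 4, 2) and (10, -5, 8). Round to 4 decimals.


3D distance between two points
P1 = (2, 4, 2), P2 = (10, -5, 8)
Formula: d = sqrt((x2-x1)^2 + (y2-y1)^2 + (z2-z1)^2)
dx = 10 - 2 = 8
dy = -5 - 4 = -9
dz = 8 - 2 = 6
dx^2 + dy^2 + dz^2 = 64 + 81 + 36 = 181
d = sqrt(181)
d = 13.4536
13.4536 units


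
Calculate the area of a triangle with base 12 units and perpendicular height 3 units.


Shape: triangle
Base b = 12 units, Height h = 3 units
Formula: A = (1/2) * b * h
A = 0.5 * 12 * 3
A = 0.5 * 36
A = 18
18 units^2


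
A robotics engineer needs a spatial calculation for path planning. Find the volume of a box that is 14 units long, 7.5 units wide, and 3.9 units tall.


Shape: rectangular prism
l = 14 units, w = 7.5 units, h = 3.9 units
Formula: V = l * w * h
V = 14 * 7.5 * 3.9
V = 105 * 3.9
V = 409.5
409.5 units^3


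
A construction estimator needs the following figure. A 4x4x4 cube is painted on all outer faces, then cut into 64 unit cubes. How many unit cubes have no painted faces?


Large cube: 4 x 4 x 4, cut into unit cubes.
n = 4, so n - 2 = 2
Unpainted cubes form the interior (n - 2)^3 block.
(n - 2)^3 = 2^3 = 8
8 unit cubes


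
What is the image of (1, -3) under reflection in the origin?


Transformation: reflection
Original point: (1, -3)
Rule for reflection through the origin: (x, y) -> (-x, -y)
Apply: (1, -3) -> (-1, 3)
(-1, 3)


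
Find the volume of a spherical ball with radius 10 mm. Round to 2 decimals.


Shape: sphere
Radius r = 10 mm
Formula: V = (4/3) * pi * r^3
r^3 = 1000
(4/3) * 1000 = 1333.333333
V = 1333.333333 * pi
V = 4188.79
4188.79 mm^3


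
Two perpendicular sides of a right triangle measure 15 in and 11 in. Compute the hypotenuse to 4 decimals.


Shape: right triangle
Legs a = 15 in, b = 11 in
Formula: c = sqrt(a^2 + b^2)
a^2 = 225, b^2 = 121
a^2 + b^2 = 346
c = sqrt(346)
c = 18.6011
18.6011 in


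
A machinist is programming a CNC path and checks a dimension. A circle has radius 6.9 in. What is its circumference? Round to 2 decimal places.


Shape: circle
Radius r = 6.9 in
Formula: C = 2 * pi * r
C = 2 * pi * 6.9
C = 13.8 * pi
C = 43.35
43.35 in


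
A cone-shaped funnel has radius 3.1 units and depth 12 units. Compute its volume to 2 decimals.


Shape: cone
Radius r = 3.1 units, Height h = 12 units
Formula: V = (1/3) * pi * r^2 * h
r^2 = 9.61
pi * r^2 * h = pi * 9.61 * 12 = 115.32 * pi
V = 115.32 * pi / 3
V = 120.76
120.76 units^3


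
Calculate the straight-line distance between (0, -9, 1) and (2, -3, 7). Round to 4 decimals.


3D distance between two points
P1 = (0, -9, 1), P2 = (2, -3, 7)
Formula: d = sqrt((x2-x1)^2 + (y2-y1)^2 + (z2-z1)^2)
dx = 2 - 0 = 2
dy = -3 - -9 = 6
dz = 7 - 1 = 6
dx^2 + dy^2 + dz^2 = 4 + 36 + 36 = 76
d = sqrt(76)
d = 8.7178
8.7178 units
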